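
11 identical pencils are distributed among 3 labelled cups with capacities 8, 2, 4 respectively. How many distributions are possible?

By stars and bars, unrestricted non-negative solutions to x_1+…+x_3 = 11 number C(11+2,2) = 78.
Subtract solutions that violate a single cap (substitute x_i' = x_i − (cap_i+1)): x_1 ≥ 9 gives C(4,2) = 6; x_2 ≥ 3 gives C(10,2) = 45; x_3 ≥ 5 gives C(8,2) = 28. Together 79.
Add back pairs where two caps are both exceeded: 0 + 0 + 10 = 10.
By inclusion–exclusion the count is 78 − 79 + 10 = 9.

9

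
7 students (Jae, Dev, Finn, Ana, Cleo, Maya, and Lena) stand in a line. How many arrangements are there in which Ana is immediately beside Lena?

1440

Place the 5 others and the Ana-Lena pair as 6 objects in a line; the pair has 2 internal arrangements.
So the count is 2·(6)! = 1440.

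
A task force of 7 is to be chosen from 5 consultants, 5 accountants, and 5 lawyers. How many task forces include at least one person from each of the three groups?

6075

With no constraint there are C(15,7) = 6435 possible selections.
Subtract selections that omit an entire group: no consultants → C(10,7) = 120; no accountants → C(10,7) = 120; no lawyers → C(10,7) = 120.
Add back selections omitting two groups (i.e. drawn from a single group): C(5,7) + C(5,7) + C(5,7) = 0.
By inclusion–exclusion: 6435 − 360 + 0 = 6075.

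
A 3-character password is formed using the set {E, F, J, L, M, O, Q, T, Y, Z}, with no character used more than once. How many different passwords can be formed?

720

With no repetition, fill the 3 characters in order: 10 choices, then 9, down to 8.
10 × 9 × 8 = 720.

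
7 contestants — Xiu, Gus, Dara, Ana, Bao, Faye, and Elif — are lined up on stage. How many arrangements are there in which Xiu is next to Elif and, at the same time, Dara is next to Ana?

Treat {Xiu,Elif} as one block (2 orders) and {Dara,Ana} as another (2 orders).
That leaves 5 units to arrange: 2 × 2 × 5! = 4 × 120 = 480.

480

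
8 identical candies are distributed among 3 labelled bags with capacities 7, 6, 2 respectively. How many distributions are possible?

Ignoring the caps, the number of non-negative solutions to x_1+…+x_3 = 8 is C(10,2) = 45.
Subtract solutions that violate a single cap (substitute x_i' = x_i − (cap_i+1)): x_1 ≥ 8 gives C(2,2) = 1; x_2 ≥ 7 gives C(3,2) = 3; x_3 ≥ 3 gives C(7,2) = 21. Together 25.
No two caps can be exceeded simultaneously, so the pair terms are all 0.
By inclusion–exclusion the count is 45 − 25 + 0 = 20.

20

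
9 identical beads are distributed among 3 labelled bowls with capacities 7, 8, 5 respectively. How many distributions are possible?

41

Without the upper bounds there are C(11,2) = 55 ways to split 9 among 3 bowls.
Subtract solutions that violate a single cap (substitute x_i' = x_i − (cap_i+1)): x_1 ≥ 8 gives C(3,2) = 3; x_2 ≥ 9 gives C(2,2) = 1; x_3 ≥ 6 gives C(5,2) = 10. Together 14.
No two caps can be exceeded simultaneously, so the pair terms are all 0.
By inclusion–exclusion the count is 55 − 14 + 0 = 41.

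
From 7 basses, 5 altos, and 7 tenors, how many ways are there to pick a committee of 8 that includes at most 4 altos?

75218

Split by how many altos are chosen (0 through 4).
Sum: C(5,0)·C(14,8) + C(5,1)·C(14,7) + C(5,2)·C(14,6) + C(5,3)·C(14,5) + C(5,4)·C(14,4) = 3003 + 17160 + 30030 + 20020 + 5005 = 75218.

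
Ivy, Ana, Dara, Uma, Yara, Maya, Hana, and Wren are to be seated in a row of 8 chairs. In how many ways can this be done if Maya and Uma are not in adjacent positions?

There are 8! = 40320 arrangements in all. If Maya and Uma are adjacent, merging them into one block gives 2·(7)! = 10080 arrangements.
Complementary counting: 40320 − 10080 = 30240.

30240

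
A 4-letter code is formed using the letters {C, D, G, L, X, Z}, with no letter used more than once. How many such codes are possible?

This is a permutation of 4 out of 6: P(6,4) = 6!/2!.
That product is 6 × 5 × 4 × 3 = 360.

360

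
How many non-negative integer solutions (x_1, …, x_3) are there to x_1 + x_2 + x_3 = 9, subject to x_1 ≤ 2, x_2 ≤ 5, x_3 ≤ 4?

Without the upper bounds there are C(11,2) = 55 ways to split 9 among 3 variables.
Subtract solutions that violate a single cap (substitute x_i' = x_i − (cap_i+1)): x_1 ≥ 3 gives C(8,2) = 28; x_2 ≥ 6 gives C(5,2) = 10; x_3 ≥ 5 gives C(6,2) = 15. Together 53.
Add back pairs where two caps are both exceeded: 1 + 3 + 0 = 4.
By inclusion–exclusion the count is 55 − 53 + 4 = 6.

6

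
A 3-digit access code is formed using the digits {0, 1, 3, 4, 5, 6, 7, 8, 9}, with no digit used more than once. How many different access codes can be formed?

504

With no repetition, fill the 3 digits in order: 9 choices, then 8, down to 7.
That product is 9 × 8 × 7 = 504.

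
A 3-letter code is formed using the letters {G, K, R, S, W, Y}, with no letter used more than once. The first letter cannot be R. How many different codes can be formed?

100

The first letter has 6−1 = 5 choices (anything except R).
The remaining 2 letters are filled from the other 5 symbols without repetition: 5 × 4 = 20.
Total: 5 × 20 = 100.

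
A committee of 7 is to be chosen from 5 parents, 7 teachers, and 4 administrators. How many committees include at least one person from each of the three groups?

Total 7-person selections from all 16: C(16,7) = 11440.
Subtract selections that omit an entire group: no parents → C(11,7) = 330; no teachers → C(9,7) = 36; no administrators → C(12,7) = 792.
Add back selections omitting two groups (i.e. drawn from a single group): C(5,7) + C(7,7) + C(4,7) = 1.
By inclusion–exclusion: 11440 − 1158 + 1 = 10283.

10283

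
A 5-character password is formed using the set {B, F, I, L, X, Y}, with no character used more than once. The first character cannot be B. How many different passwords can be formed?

600

The first character has 6−1 = 5 choices (anything except B).
The remaining 4 characters are filled from the other 5 symbols without repetition: 5 × 4 × 3 × 2 = 120.
Total: 5 × 120 = 600.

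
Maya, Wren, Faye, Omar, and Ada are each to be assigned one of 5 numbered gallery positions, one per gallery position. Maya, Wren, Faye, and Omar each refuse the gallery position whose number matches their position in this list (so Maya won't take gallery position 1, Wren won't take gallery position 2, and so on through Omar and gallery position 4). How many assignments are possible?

53

Let Aᵢ (for 1 ≤ i ≤ 4) be the placements that put person i in their forbidden gallery position. Any j of these fix j positions, leaving (5−j)! ways to fill the rest, and there are C(4,j) ways to pick which j.
By inclusion–exclusion, the number of valid placements is Σ_{j=0}^{4} (−1)^j C(4,j)·(5−j)!.
Computing: 120 − 96 + 36 − 8 + 1 = 53.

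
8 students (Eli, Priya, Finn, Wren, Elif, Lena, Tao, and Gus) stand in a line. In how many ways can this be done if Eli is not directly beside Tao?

30240

There are 8! = 40320 arrangements in all. If Eli and Tao are adjacent, merging them into one block gives 2·(7)! = 10080 arrangements.
So 40320 − 10080 = 30240 arrangements keep them apart.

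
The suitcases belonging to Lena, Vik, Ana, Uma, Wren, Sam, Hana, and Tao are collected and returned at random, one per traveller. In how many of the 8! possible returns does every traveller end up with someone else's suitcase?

Count assignments avoiding every fixed point. For any j of the 8 travellers fixed to their own suitcase, the other 8−j can be arranged in (8−j)! ways.
By inclusion–exclusion this is Σ_{j=0}^{8} (−1)^j C(8,j)·(8−j)!.
Computing: 40320 − 40320 + 20160 − 6720 + 1680 − 336 + 56 − 8 + 1 = 14833.

14833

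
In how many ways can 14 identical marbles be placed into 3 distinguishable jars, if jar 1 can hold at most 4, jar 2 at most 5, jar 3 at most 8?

10

Without the upper bounds there are C(16,2) = 120 ways to split 14 among 3 jars.
Subtract solutions that violate a single cap (substitute x_i' = x_i − (cap_i+1)): x_1 ≥ 5 gives C(11,2) = 55; x_2 ≥ 6 gives C(10,2) = 45; x_3 ≥ 9 gives C(7,2) = 21. Together 121.
Add back pairs where two caps are both exceeded: 10 + 1 + 0 = 11.
By inclusion–exclusion the count is 120 − 121 + 11 = 10.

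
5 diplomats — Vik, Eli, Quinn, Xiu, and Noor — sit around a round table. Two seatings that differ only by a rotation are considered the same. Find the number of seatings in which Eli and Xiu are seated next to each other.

12

Glue Eli and Xiu into a block (2 internal orders). Seating 4 units around a circle gives (3)! arrangements.
So 2 × (3)! = 2 × 6 = 12.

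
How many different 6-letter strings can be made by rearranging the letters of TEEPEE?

30

The 6 letters of TEEPEE have repeats: E appearing 4 times.
So there are 6! / (4!) = 30 distinguishable arrangements.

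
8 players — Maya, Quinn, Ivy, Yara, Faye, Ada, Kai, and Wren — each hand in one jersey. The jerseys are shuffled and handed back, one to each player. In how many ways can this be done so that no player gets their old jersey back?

This is the derangement count D_8: permutations of 8 items with no fixed point.
By inclusion–exclusion this is Σ_{j=0}^{8} (−1)^j C(8,j)·(8−j)!.
Computing: 40320 − 40320 + 20160 − 6720 + 1680 − 336 + 56 − 8 + 1 = 14833.

14833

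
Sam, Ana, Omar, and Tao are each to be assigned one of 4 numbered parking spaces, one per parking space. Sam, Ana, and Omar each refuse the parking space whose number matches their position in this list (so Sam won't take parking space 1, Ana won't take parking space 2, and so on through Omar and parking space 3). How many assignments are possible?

11

Let Aᵢ (for i ∈ {1, 2, 3}) be the placements that put person i in their forbidden parking space. Any j of these fix j positions, leaving (4−j)! ways to fill the rest, and there are C(3,j) ways to pick which j.
By inclusion–exclusion, the number of valid placements is Σ_{j=0}^{3} (−1)^j C(3,j)·(4−j)!.
Computing: 24 − 18 + 6 − 1 = 11.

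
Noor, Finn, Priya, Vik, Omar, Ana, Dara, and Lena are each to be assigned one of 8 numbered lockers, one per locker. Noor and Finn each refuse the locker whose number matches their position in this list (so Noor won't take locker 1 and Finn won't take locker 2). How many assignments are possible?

30960

Let Aᵢ (for i ∈ {1, 2}) be the placements that put person i in their forbidden locker. Any j of these fix j positions, leaving (8−j)! ways to fill the rest, and there are C(2,j) ways to pick which j.
By inclusion–exclusion, the number of valid placements is Σ_{j=0}^{2} (−1)^j C(2,j)·(8−j)!.
Computing: 40320 − 10080 + 720 = 30960.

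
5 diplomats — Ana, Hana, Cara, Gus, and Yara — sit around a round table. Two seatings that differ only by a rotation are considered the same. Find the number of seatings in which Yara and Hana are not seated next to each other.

12

All circular seatings of 5 people number (4)! = 24.
Seatings with Yara beside Hana: treat them as a block with 2 internal orders, giving 2 × (3)! = 12.
Subtracting, 24 − 12 = 12.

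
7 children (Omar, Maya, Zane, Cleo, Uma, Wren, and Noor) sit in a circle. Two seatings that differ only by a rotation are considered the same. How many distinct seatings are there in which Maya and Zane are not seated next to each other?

480

All circular seatings of 7 people number (6)! = 720.
Those with Maya next to Zane: fuse the pair into one unit and seat 6 units around a circle — 2·(5)! = 240.
Subtracting, 720 − 240 = 480.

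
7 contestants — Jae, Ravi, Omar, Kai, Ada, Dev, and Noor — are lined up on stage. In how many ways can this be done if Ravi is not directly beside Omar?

3600

Of the 7! = 5040 arrangements, those with Ravi and Omar adjacent number 2 × 6! = 1440 (treat the pair as a block with 2 internal orders).
Complementary counting: 5040 − 1440 = 3600.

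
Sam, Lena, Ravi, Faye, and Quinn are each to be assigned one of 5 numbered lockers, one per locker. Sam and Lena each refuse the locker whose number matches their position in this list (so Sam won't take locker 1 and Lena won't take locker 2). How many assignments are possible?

78

Let Aᵢ (for i ∈ {1, 2}) be the placements that put person i in their forbidden locker. Any j of these fix j positions, leaving (5−j)! ways to fill the rest, and there are C(2,j) ways to pick which j.
By inclusion–exclusion, the number of valid placements is Σ_{j=0}^{2} (−1)^j C(2,j)·(5−j)!.
Computing: 120 − 48 + 6 = 78.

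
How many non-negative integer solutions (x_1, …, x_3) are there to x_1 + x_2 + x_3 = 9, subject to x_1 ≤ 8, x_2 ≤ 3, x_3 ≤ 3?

Ignoring the caps, the number of non-negative solutions to x_1+…+x_3 = 9 is C(11,2) = 55.
Subtract solutions that violate a single cap (substitute x_i' = x_i − (cap_i+1)): x_1 ≥ 9 gives C(2,2) = 1; x_2 ≥ 4 gives C(7,2) = 21; x_3 ≥ 4 gives C(7,2) = 21. Together 43.
Add back pairs where two caps are both exceeded: 0 + 0 + 3 = 3.
By inclusion–exclusion the count is 55 − 43 + 3 = 15.

15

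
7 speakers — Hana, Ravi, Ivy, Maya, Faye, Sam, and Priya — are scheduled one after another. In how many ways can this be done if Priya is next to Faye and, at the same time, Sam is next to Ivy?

Treat {Priya,Faye} as one block (2 orders) and {Sam,Ivy} as another (2 orders).
That leaves 5 units to arrange: 2 × 2 × 5! = 4 × 120 = 480.

480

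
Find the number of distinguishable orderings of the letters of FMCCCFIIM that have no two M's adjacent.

Total arrangements of FMCCCFIIM: 9!/(3!·2!·2!·2!) = 7560.
Arrangements with the M's together: treat MM as one letter, giving (8)!/(3!·2!·2!) = 1680.
Hence 7560 − 1680 = 5880.

5880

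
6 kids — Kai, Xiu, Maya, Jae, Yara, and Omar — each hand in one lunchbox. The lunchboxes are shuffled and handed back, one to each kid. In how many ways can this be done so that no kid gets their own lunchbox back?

265

Count assignments avoiding every fixed point. For any j of the 6 kids fixed to their own lunchbox, the other 6−j can be arranged in (6−j)! ways.
By inclusion–exclusion this is Σ_{j=0}^{6} (−1)^j C(6,j)·(6−j)!.
Computing: 720 − 720 + 360 − 120 + 30 − 6 + 1 = 265.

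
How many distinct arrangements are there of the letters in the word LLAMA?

Letter multiplicities in LLAMA: A×2, L×2, M×1.
Dividing 5! = 120 by 2!·2! = 4 for the repeated letters gives 30.

30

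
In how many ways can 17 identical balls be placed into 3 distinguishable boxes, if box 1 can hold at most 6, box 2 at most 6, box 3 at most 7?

6

Without the upper bounds there are C(19,2) = 171 ways to split 17 among 3 boxes.
Subtract solutions that violate a single cap (substitute x_i' = x_i − (cap_i+1)): x_1 ≥ 7 gives C(12,2) = 66; x_2 ≥ 7 gives C(12,2) = 66; x_3 ≥ 8 gives C(11,2) = 55. Together 187.
Add back pairs where two caps are both exceeded: 10 + 6 + 6 = 22.
By inclusion–exclusion the count is 171 − 187 + 22 = 6.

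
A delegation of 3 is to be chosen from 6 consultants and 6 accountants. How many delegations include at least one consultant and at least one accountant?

180

Total 3-person selections from all 12: C(12,3) = 220.
Selections missing a whole group: no consultants → C(6,3) = 20; no accountants → C(6,3) = 20.
Both groups omitted at once is impossible, so 220 − 40 = 180.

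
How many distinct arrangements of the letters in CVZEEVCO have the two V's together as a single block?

Treat the 2 copies of V as a single block. The multiset to arrange is then {VV, C, C, E, E, O, Z}, 7 items in all.
That gives (7)!/(2!·2!) = 1260 arrangements.

1260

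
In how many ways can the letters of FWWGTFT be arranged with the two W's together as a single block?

180

Treat the 2 copies of W as a single block. The multiset to arrange is then {WW, F, F, G, T, T}, 6 items in all.
That gives (6)!/(2!·2!) = 180 arrangements.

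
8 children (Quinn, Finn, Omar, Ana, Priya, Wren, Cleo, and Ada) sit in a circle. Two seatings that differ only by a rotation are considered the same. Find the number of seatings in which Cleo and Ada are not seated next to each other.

Without the restriction there are (7)! = 5040 seatings.
Those with Cleo next to Ada: fuse the pair into one unit and seat 7 units around a circle — 2·(6)! = 1440.
Subtracting, 5040 − 1440 = 3600.

3600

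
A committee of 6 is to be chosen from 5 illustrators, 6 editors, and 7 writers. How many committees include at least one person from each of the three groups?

15470

With no constraint there are C(18,6) = 18564 possible selections.
Selections missing a whole group: no illustrators → C(13,6) = 1716; no editors → C(12,6) = 924; no writers → C(11,6) = 462.
Add back selections omitting two groups (i.e. drawn from a single group): C(5,6) + C(6,6) + C(7,6) = 8.
By inclusion–exclusion: 18564 − 3102 + 8 = 15470.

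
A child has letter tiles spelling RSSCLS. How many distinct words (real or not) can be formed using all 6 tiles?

120

RSSCLS has 6 letters with S appearing 3 times.
So there are 6! / (3!) = 120 distinguishable arrangements.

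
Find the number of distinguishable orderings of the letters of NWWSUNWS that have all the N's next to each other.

420

Treat the 2 copies of N as a single block. The multiset to arrange is then {NN, S, S, U, W, W, W}, 7 items in all.
That gives (7)!/(3!·2!) = 420 arrangements.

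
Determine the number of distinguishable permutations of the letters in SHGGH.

The 5 letters of SHGGH have repeats: G appearing twice and H appearing twice.
Dividing 5! = 120 by 2!·2! = 4 for the repeated letters gives 30.

30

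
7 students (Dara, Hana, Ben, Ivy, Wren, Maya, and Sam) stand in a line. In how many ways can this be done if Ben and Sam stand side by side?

Treat {Ben, Sam} as a single unit. There are 6 units to order, and the pair itself can be ordered 2 ways.
That gives 2 × 6! = 2 × 720 = 1440.

1440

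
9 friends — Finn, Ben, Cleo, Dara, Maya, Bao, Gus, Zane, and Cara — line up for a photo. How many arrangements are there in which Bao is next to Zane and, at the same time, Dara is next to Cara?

Treat {Bao,Zane} as one block (2 orders) and {Dara,Cara} as another (2 orders).
That leaves 7 units to arrange: 2 × 2 × 7! = 4 × 5040 = 20160.

20160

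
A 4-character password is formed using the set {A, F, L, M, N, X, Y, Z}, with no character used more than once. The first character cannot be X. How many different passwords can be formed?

1470

The first character has 8−1 = 7 choices (anything except X).
The remaining 3 characters are filled from the other 7 symbols without repetition: 7 × 6 × 5 = 210.
Total: 7 × 210 = 1470.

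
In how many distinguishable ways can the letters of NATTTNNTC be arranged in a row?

The 9 letters of NATTTNNTC have repeats: N appearing 3 times and T appearing 4 times.
The number of distinct arrangements is 9!/(4!·3!) = 362880/144 = 2520.

2520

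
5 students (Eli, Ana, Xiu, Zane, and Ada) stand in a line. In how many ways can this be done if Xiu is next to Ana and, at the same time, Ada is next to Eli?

Treat {Xiu,Ana} as one block (2 orders) and {Ada,Eli} as another (2 orders).
That leaves 3 units to arrange: 2 × 2 × 3! = 4 × 6 = 24.

24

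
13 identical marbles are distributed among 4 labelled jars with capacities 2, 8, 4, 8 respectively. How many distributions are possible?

103

Ignoring the caps, the number of non-negative solutions to x_1+…+x_4 = 13 is C(16,3) = 560.
Subtract solutions that violate a single cap (substitute x_i' = x_i − (cap_i+1)): x_1 ≥ 3 gives C(13,3) = 286; x_2 ≥ 9 gives C(7,3) = 35; x_3 ≥ 5 gives C(11,3) = 165; x_4 ≥ 9 gives C(7,3) = 35. Together 521.
Add back pairs where two caps are both exceeded: 4 + 56 + 4 + 0 + 0 + 0 = 64.
By inclusion–exclusion the count is 560 − 521 + 64 = 103.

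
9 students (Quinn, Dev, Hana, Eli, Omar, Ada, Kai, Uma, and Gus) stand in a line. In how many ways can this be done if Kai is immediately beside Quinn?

Place the 7 others and the Kai-Quinn pair as 8 objects in a line; the pair has 2 internal arrangements.
So the count is 2·(8)! = 80640.

80640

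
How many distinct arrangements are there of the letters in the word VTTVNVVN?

420

VTTVNVVN has 8 letters with N appearing twice, T appearing twice, and V appearing 4 times.
The number of distinct arrangements is 8!/(4!·2!·2!) = 40320/96 = 420.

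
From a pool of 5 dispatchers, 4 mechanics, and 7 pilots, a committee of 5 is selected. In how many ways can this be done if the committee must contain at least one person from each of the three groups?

3010

Total 5-person selections from all 16: C(16,5) = 4368.
Subtract selections that omit an entire group: no dispatchers → C(11,5) = 462; no mechanics → C(12,5) = 792; no pilots → C(9,5) = 126.
Add back selections omitting two groups (i.e. drawn from a single group): C(5,5) + C(4,5) + C(7,5) = 22.
By inclusion–exclusion: 4368 − 1380 + 22 = 3010.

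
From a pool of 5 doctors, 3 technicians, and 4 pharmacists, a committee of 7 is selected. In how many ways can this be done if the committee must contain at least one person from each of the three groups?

Total 7-person selections from all 12: C(12,7) = 792.
Selections missing a whole group: no doctors → C(7,7) = 1; no technicians → C(9,7) = 36; no pharmacists → C(8,7) = 8.
Add back selections omitting two groups (i.e. drawn from a single group): C(5,7) + C(3,7) + C(4,7) = 0.
By inclusion–exclusion: 792 − 45 + 0 = 747.

747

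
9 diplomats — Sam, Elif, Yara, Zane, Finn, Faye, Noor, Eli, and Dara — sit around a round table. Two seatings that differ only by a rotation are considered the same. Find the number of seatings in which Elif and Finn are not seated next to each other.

30240

All circular seatings of 9 people number (8)! = 40320.
Seatings with Elif beside Finn: treat them as a block with 2 internal orders, giving 2 × (7)! = 10080.
Subtracting, 40320 − 10080 = 30240.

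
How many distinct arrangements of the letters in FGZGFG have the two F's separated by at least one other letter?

There are 6!/(3!·2!) = 60 arrangements of FGZGFG in total.
If the two F's are adjacent, glue them into one block, leaving 5 items to arrange: (5)!/(3!) = 20 ways.
Subtracting, 60 − 20 = 40 arrangements keep the F's apart.

40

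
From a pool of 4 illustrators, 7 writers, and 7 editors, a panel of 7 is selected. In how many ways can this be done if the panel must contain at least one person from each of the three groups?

With no constraint there are C(18,7) = 31824 possible selections.
Selections missing a whole group: no illustrators → C(14,7) = 3432; no writers → C(11,7) = 330; no editors → C(11,7) = 330.
Add back selections omitting two groups (i.e. drawn from a single group): C(4,7) + C(7,7) + C(7,7) = 2.
By inclusion–exclusion: 31824 − 4092 + 2 = 27734.

27734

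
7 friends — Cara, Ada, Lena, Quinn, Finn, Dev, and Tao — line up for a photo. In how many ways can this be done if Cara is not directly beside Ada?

Of the 7! = 5040 arrangements, those with Cara and Ada adjacent number 2 × 6! = 1440 (treat the pair as a block with 2 internal orders).
Complementary counting: 5040 − 1440 = 3600.

3600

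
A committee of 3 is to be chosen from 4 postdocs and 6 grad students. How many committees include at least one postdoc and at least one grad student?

96

Total 3-person selections from all 10: C(10,3) = 120.
Subtract selections that omit an entire group: no postdocs → C(6,3) = 20; no grad students → C(4,3) = 4.
Both groups omitted at once is impossible, so 120 − 24 = 96.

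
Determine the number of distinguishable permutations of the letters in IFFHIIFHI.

The 9 letters of IFFHIIFHI have repeats: F appearing 3 times, H appearing twice, and I appearing 4 times.
So there are 9! / (4!·3!·2!) = 1260 distinguishable arrangements.

1260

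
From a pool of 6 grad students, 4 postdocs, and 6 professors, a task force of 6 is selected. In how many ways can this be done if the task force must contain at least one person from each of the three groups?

Unrestricted: C(16,6) = 8008 ways to pick any 6 of the 16.
Subtract selections that omit an entire group: no grad students → C(10,6) = 210; no postdocs → C(12,6) = 924; no professors → C(10,6) = 210.
Add back selections omitting two groups (i.e. drawn from a single group): C(6,6) + C(4,6) + C(6,6) = 2.
By inclusion–exclusion: 8008 − 1344 + 2 = 6666.

6666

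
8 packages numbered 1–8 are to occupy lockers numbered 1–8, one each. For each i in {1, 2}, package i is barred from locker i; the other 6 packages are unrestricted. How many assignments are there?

Let Aᵢ (for i ∈ {1, 2}) be the placements that put package i in its forbidden locker. Any j of these fix j positions, leaving (8−j)! ways to fill the rest, and there are C(2,j) ways to pick which j.
By inclusion–exclusion, the number of valid placements is Σ_{j=0}^{2} (−1)^j C(2,j)·(8−j)!.
Computing: 40320 − 10080 + 720 = 30960.

30960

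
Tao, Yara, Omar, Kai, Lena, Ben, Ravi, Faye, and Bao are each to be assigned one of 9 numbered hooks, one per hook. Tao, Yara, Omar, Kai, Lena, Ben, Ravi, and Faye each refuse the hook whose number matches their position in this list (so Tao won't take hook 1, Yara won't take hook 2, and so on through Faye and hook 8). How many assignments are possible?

Let Aᵢ (for 1 ≤ i ≤ 8) be the placements that put person i in their forbidden hook. Any j of these fix j positions, leaving (9−j)! ways to fill the rest, and there are C(8,j) ways to pick which j.
By inclusion–exclusion, the number of valid placements is Σ_{j=0}^{8} (−1)^j C(8,j)·(9−j)!.
Computing: 362880 − 322560 + 141120 − 40320 + 8400 − 1344 + 168 − 16 + 1 = 148329.

148329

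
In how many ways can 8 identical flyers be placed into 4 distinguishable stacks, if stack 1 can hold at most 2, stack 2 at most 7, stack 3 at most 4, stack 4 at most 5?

79

Ignoring the caps, the number of non-negative solutions to x_1+…+x_4 = 8 is C(11,3) = 165.
Subtract solutions that violate a single cap (substitute x_i' = x_i − (cap_i+1)): x_1 ≥ 3 gives C(8,3) = 56; x_2 ≥ 8 gives C(3,3) = 1; x_3 ≥ 5 gives C(6,3) = 20; x_4 ≥ 6 gives C(5,3) = 10. Together 87.
Add back pairs where two caps are both exceeded: 0 + 1 + 0 + 0 + 0 + 0 = 1.
By inclusion–exclusion the count is 165 − 87 + 1 = 79.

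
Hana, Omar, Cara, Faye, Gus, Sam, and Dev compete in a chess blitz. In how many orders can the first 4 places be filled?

This is an ordered selection of 4 from 7: P(7,4).
That gives 7 × 6 × 5 × 4 = 840.

840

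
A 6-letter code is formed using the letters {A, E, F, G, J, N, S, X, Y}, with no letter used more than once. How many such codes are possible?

With no repetition, fill the 6 letters in order: 9 choices, then 8, down to 4.
9 × 8 × 7 × 6 × 5 × 4 = 60480.

60480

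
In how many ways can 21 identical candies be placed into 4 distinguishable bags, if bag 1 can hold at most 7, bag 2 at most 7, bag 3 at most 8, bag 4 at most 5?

83

Without the upper bounds there are C(24,3) = 2024 ways to split 21 among 4 bags.
Subtract solutions that violate a single cap (substitute x_i' = x_i − (cap_i+1)): x_1 ≥ 8 gives C(16,3) = 560; x_2 ≥ 8 gives C(16,3) = 560; x_3 ≥ 9 gives C(15,3) = 455; x_4 ≥ 6 gives C(18,3) = 816. Together 2391.
Add back pairs where two caps are both exceeded: 56 + 35 + 120 + 35 + 120 + 84 = 450.
By inclusion–exclusion the count is 2024 − 2391 + 450 = 83.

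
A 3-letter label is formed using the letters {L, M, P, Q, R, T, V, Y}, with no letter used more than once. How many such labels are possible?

With no repetition, fill the 3 letters in order: 8 choices, then 7, down to 6.
8 × 7 × 6 = 336.

336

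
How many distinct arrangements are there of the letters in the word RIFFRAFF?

RIFFRAFF has 8 letters with F appearing 4 times and R appearing twice.
So there are 8! / (4!·2!) = 840 distinguishable arrangements.

840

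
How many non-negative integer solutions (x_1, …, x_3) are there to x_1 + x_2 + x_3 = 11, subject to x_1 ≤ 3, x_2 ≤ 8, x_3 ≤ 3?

Without the upper bounds there are C(13,2) = 78 ways to split 11 among 3 variables.
Subtract solutions that violate a single cap (substitute x_i' = x_i − (cap_i+1)): x_1 ≥ 4 gives C(9,2) = 36; x_2 ≥ 9 gives C(4,2) = 6; x_3 ≥ 4 gives C(9,2) = 36. Together 78.
Add back pairs where two caps are both exceeded: 0 + 10 + 0 = 10.
By inclusion–exclusion the count is 78 − 78 + 10 = 10.

10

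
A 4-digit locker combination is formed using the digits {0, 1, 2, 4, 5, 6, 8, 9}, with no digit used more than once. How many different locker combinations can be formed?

Choose and order 4 of the 8 symbols: the first digit has 8 options, the next 7, then 6, 5.
That product is 8 × 7 × 6 × 5 = 1680.

1680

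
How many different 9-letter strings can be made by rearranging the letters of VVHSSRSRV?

Letter multiplicities in VVHSSRSRV: H×1, R×2, S×3, V×3.
Dividing 9! = 362880 by 3!·3!·2! = 72 for the repeated letters gives 5040.

5040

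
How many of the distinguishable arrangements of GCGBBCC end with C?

With the last slot taken by C, it remains to arrange the other 6 letters (GGBBCC).
Those 6 letters have B appearing twice, C appearing twice, and G appearing twice, giving (6)!/(2!·2!·2!) = 90.

90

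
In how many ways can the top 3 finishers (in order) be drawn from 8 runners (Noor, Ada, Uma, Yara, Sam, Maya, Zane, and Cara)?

336

There are 8 choices for 1st place, 7 for 2nd, and 6 for 3rd.
That gives 8 × 7 × 6 = 336.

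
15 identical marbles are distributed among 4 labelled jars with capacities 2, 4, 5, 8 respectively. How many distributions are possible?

31

By stars and bars, unrestricted non-negative solutions to x_1+…+x_4 = 15 number C(15+3,3) = 816.
Subtract solutions that violate a single cap (substitute x_i' = x_i − (cap_i+1)): x_1 ≥ 3 gives C(15,3) = 455; x_2 ≥ 5 gives C(13,3) = 286; x_3 ≥ 6 gives C(12,3) = 220; x_4 ≥ 9 gives C(9,3) = 84. Together 1045.
Add back pairs where two caps are both exceeded: 120 + 84 + 20 + 35 + 4 + 1 = 264.
Subtract triples: 4 + 0 + 0 + 0 = 4.
By inclusion–exclusion the count is 816 − 1045 + 264 − 4 = 31.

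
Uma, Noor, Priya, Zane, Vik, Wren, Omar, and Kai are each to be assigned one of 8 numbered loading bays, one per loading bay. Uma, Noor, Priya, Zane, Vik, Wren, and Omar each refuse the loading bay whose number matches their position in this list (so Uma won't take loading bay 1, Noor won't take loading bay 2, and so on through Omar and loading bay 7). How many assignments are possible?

16687

Let Aᵢ (for 1 ≤ i ≤ 7) be the placements that put person i in their forbidden loading bay. Any j of these fix j positions, leaving (8−j)! ways to fill the rest, and there are C(7,j) ways to pick which j.
By inclusion–exclusion, the number of valid placements is Σ_{j=0}^{7} (−1)^j C(7,j)·(8−j)!.
Computing: 40320 − 35280 + 15120 − 4200 + 840 − 126 + 14 − 1 = 16687.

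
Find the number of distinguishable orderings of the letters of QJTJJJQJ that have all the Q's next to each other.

42

Treat the 2 copies of Q as a single block. The multiset to arrange is then {QQ, J, J, J, J, J, T}, 7 items in all.
That gives (7)!/(5!) = 42 arrangements.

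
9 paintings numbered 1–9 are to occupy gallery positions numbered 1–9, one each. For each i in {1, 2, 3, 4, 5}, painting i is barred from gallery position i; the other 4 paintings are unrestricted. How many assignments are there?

205056

Let Aᵢ (for 1 ≤ i ≤ 5) be the placements that put painting i in its forbidden gallery position. Any j of these fix j positions, leaving (9−j)! ways to fill the rest, and there are C(5,j) ways to pick which j.
By inclusion–exclusion, the number of valid placements is Σ_{j=0}^{5} (−1)^j C(5,j)·(9−j)!.
Computing: 362880 − 201600 + 50400 − 7200 + 600 − 24 = 205056.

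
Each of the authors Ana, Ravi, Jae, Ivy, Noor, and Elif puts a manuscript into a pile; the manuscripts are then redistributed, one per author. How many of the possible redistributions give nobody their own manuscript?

This is the derangement count D_6: permutations of 6 items with no fixed point.
By inclusion–exclusion this is Σ_{j=0}^{6} (−1)^j C(6,j)·(6−j)!.
Computing: 720 − 720 + 360 − 120 + 30 − 6 + 1 = 265.

265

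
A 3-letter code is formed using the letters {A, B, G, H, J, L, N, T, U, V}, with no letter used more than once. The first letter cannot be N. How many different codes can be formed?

648

The first letter has 10−1 = 9 choices (anything except N).
The remaining 2 letters are filled from the other 9 symbols without repetition: 9 × 8 = 72.
Total: 9 × 72 = 648.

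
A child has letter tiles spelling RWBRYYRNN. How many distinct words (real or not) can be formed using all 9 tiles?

The 9 letters of RWBRYYRNN have repeats: N appearing twice, R appearing 3 times, and Y appearing twice.
The number of distinct arrangements is 9!/(3!·2!·2!) = 362880/24 = 15120.

15120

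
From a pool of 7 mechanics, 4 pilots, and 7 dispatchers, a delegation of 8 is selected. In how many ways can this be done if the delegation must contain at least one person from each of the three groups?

40425

With no constraint there are C(18,8) = 43758 possible selections.
Selections missing a whole group: no mechanics → C(11,8) = 165; no pilots → C(14,8) = 3003; no dispatchers → C(11,8) = 165.
Add back selections omitting two groups (i.e. drawn from a single group): C(7,8) + C(4,8) + C(7,8) = 0.
By inclusion–exclusion: 43758 − 3333 + 0 = 40425.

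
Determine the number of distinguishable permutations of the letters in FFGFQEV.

Letter multiplicities in FFGFQEV: E×1, F×3, G×1, Q×1, V×1.
So there are 7! / (3!) = 840 distinguishable arrangements.

840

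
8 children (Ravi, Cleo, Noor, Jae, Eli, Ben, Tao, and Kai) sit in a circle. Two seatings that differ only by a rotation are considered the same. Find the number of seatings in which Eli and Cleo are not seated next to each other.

All circular seatings of 8 people number (7)! = 5040.
Those with Eli next to Cleo: fuse the pair into one unit and seat 7 units around a circle — 2·(6)! = 1440.
Subtracting, 5040 − 1440 = 3600.

3600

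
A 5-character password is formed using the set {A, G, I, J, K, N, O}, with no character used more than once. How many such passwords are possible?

2520

With no repetition, fill the 5 characters in order: 7 choices, then 6, down to 3.
That product is 7 × 6 × 5 × 4 × 3 = 2520.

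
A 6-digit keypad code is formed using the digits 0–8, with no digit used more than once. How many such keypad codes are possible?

60480

This is a permutation of 6 out of 9: P(9,6) = 9!/3!.
That product is 9 × 8 × 7 × 6 × 5 × 4 = 60480.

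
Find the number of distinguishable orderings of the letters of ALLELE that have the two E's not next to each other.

40

There are 6!/(3!·2!) = 60 arrangements of ALLELE in total.
If the two E's are adjacent, glue them into one block, leaving 5 items to arrange: (5)!/(3!) = 20 ways.
Subtracting, 60 − 20 = 40 arrangements keep the E's apart.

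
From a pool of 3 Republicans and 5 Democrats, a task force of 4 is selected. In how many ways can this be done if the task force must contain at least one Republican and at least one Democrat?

65

Unrestricted: C(8,4) = 70 ways to pick any 4 of the 8.
Subtract selections that omit an entire group: no Republicans → C(5,4) = 5; no Democrats → C(3,4) = 0.
Both groups omitted at once is impossible, so 70 − 5 = 65.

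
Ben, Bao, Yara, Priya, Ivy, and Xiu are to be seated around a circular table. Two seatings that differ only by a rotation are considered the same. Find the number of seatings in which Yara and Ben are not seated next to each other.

72

All circular seatings of 6 people number (5)! = 120.
Seatings with Yara beside Ben: treat them as a block with 2 internal orders, giving 2 × (4)! = 48.
Subtracting, 120 − 48 = 72.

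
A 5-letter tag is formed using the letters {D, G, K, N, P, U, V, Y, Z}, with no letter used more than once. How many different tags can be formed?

With no repetition, fill the 5 letters in order: 9 choices, then 8, down to 5.
That product is 9 × 8 × 7 × 6 × 5 = 15120.

15120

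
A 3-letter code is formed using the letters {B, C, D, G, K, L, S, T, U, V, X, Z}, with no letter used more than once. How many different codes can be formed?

1320

This is a permutation of 3 out of 12: P(12,3) = 12!/9!.
That product is 12 × 11 × 10 = 1320.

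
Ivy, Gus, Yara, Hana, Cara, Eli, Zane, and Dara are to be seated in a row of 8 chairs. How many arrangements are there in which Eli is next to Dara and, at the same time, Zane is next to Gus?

Treat {Eli,Dara} as one block (2 orders) and {Zane,Gus} as another (2 orders).
That leaves 6 units to arrange: 2 × 2 × 6! = 4 × 720 = 2880.

2880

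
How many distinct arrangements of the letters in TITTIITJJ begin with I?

420

Fix I in the first position and arrange the remaining 8 letters.
Those 8 letters have I appearing twice, J appearing twice, and T appearing 4 times, giving (8)!/(4!·2!·2!) = 420.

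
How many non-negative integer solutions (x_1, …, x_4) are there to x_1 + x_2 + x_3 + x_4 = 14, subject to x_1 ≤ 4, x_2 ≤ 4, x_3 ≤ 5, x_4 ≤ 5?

35

Ignoring the caps, the number of non-negative solutions to x_1+…+x_4 = 14 is C(17,3) = 680.
Subtract solutions that violate a single cap (substitute x_i' = x_i − (cap_i+1)): x_1 ≥ 5 gives C(12,3) = 220; x_2 ≥ 5 gives C(12,3) = 220; x_3 ≥ 6 gives C(11,3) = 165; x_4 ≥ 6 gives C(11,3) = 165. Together 770.
Add back pairs where two caps are both exceeded: 35 + 20 + 20 + 20 + 20 + 10 = 125.
By inclusion–exclusion the count is 680 − 770 + 125 = 35.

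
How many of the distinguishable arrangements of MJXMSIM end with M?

360

With the last slot taken by M, it remains to arrange the other 6 letters (JXMSIM).
Those 6 letters have M appearing twice, giving (6)!/(2!) = 360.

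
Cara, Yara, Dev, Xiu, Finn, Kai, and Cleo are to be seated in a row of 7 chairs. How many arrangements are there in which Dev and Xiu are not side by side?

There are 7! = 5040 arrangements in all. If Dev and Xiu are adjacent, merging them into one block gives 2·(6)! = 1440 arrangements.
So 5040 − 1440 = 3600 arrangements keep them apart.

3600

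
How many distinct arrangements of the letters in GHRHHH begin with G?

5

With the first slot taken by G, it remains to arrange the other 5 letters (HRHHH).
Those 5 letters have H appearing 4 times, giving (5)!/(4!) = 5.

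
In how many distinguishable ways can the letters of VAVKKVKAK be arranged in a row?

1260

The 9 letters of VAVKKVKAK have repeats: A appearing twice, K appearing 4 times, and V appearing 3 times.
The number of distinct arrangements is 9!/(4!·3!·2!) = 362880/288 = 1260.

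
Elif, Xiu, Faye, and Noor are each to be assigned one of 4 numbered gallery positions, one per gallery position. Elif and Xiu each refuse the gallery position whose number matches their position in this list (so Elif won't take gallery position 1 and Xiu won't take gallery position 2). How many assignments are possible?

14

Let Aᵢ (for i ∈ {1, 2}) be the placements that put person i in their forbidden gallery position. Any j of these fix j positions, leaving (4−j)! ways to fill the rest, and there are C(2,j) ways to pick which j.
By inclusion–exclusion, the number of valid placements is Σ_{j=0}^{2} (−1)^j C(2,j)·(4−j)!.
Computing: 24 − 12 + 2 = 14.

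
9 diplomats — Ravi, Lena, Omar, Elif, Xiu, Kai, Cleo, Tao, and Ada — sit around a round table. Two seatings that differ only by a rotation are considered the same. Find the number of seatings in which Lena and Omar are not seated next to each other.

Without the restriction there are (8)! = 40320 seatings.
Those with Lena next to Omar: fuse the pair into one unit and seat 8 units around a circle — 2·(7)! = 10080.
Subtracting, 40320 − 10080 = 30240.

30240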